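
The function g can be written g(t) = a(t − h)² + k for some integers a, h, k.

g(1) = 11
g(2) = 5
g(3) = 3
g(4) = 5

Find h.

First differences -6, -2, 2; second difference 4 = 2a, so a = 2.
Expanding, the t-coefficient is −2ah = -4h; matching it to the data gives h = 3, and then k = 3.
So g(t) = 2(t − 3)² + 3.
Hence h = 3.

3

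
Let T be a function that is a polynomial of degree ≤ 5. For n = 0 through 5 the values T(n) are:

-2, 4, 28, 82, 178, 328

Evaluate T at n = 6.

544

First differences: 6, 24, 54, 96, 150. Second differences: 18, 30, 42, 54. Third differences: 12, 12, 12.
Level-3 differences are constant, so T has degree 3.
Extending the table by one column gives the next first difference 216, so T(6) = 328 + 216 = 544.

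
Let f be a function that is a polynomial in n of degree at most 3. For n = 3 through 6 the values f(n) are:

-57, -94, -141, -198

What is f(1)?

-13

First differences: -37, -47, -57. Second differences: -10, -10.
Level-2 differences are constant, so f has degree 2.
Fitting a degree-2 polynomial gives f(n) = -5n² - 2n - 6.
Then f(1) = -13.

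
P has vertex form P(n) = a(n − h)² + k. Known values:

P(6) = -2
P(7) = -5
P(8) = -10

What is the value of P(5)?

-1

First differences -3, -5; second difference -2 = 2a, so a = -1.
Expanding, the n-coefficient is −2ah = 2h; matching it to the data gives h = 5, and then k = -1.
So P(n) = -1(n − 5)² − 1.
P(5) = -1·0² − 1 = -1.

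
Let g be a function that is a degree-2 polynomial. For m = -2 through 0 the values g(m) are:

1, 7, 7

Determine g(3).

-29

Write g(m) = am² + bm + c; the 3 given values yield a linear system in the 3 coefficients.
Solving, g(m) = -3m² - 3m + 7.
Then g(3) = -29.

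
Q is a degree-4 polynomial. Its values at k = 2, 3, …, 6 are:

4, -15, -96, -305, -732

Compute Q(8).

-2720

Write Q(k) = ak^4 + bk³ + ck² + dk + e; the 5 given values yield a linear system in the 5 coefficients.
Solving, Q(k) = -k^4 + 3k³ - 3k² + 4k.
Then Q(8) = -2720.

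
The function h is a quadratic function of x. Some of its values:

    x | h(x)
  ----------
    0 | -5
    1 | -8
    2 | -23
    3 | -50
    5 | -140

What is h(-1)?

-14

Write h(x) = ax² + bx + c; the 5 given values yield a linear system in the 3 coefficients.
Solving, h(x) = -6x² + 3x - 5.
Then h(-1) = -14.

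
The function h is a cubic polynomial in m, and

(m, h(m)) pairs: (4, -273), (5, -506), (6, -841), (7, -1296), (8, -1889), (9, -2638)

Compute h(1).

-6

First differences: -233, -335, -455, -593, -749. Second differences: -102, -120, -138, -156. Third differences: -18, -18, -18.
Level-3 differences are constant, so h has degree 3.
Fitting a degree-3 polynomial gives h(m) = -3m³ - 6m² + 4m - 1.
Then h(1) = -6.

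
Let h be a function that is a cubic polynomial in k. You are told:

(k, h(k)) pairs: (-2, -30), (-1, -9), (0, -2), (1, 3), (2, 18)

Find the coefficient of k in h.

Write h(k) = ak³ + bk² + ck + d; the 5 given values yield a linear system in the 4 coefficients.
Solving, h(k) = 2k³ - k² + 4k - 2.
The coefficient of k is 4.

4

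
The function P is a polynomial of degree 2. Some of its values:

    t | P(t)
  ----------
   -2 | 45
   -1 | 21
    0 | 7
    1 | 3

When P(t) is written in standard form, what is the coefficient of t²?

5

First differences: -24, -14, -4. Second differences: 10, 10.
Level-2 differences are constant, so P has degree 2.
Fitting a degree-2 polynomial gives P(t) = 5t² - 9t + 7.
The coefficient of t² is 5.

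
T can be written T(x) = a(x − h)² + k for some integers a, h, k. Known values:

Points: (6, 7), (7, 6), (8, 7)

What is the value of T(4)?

15

First differences -1, 1; second difference 2 = 2a, so a = 1.
Expanding, the x-coefficient is −2ah = -2h; matching it to the data gives h = 7, and then k = 6.
So T(x) = 1(x − 7)² + 6.
T(4) = 1·(-3)² + 6 = 15.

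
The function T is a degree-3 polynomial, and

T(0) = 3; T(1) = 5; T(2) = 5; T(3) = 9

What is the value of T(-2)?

-31

Write T(k) = ak³ + bk² + ck + d; the 4 given values yield a linear system in the 4 coefficients.
Solving, T(k) = k³ - 4k² + 5k + 3.
Then T(-2) = -31.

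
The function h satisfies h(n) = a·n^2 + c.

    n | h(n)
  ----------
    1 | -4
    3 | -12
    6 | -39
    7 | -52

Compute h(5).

From h(1) = -4 and h(3) = -12: 1a + c = -4 and 9a + c = -12.
Subtracting: 8a = -8, so a = -1; then c = -4 − (-1)·1 = -3.
So h(n) = -1n² − 3, and h(5) = -28.

-28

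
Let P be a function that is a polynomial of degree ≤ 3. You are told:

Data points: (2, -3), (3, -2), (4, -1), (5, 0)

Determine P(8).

3

First differences: 1, 1, 1.
Level-1 differences are constant, so P has degree 1.
Fitting a degree-1 polynomial gives P(m) = m - 5.
Then P(8) = 3.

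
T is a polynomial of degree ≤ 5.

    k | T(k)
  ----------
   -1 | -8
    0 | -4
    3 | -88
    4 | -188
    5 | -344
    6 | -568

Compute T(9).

-1768

Write T(k) = ak^5 + bk^4 + ck³ + dk² + ek + p; the 6 given values yield a linear system in the 6 coefficients.
Solving, the top 2 coefficients vanish, and T(k) = -2k³ - 4k² + 2k - 4.
Then T(9) = -1768.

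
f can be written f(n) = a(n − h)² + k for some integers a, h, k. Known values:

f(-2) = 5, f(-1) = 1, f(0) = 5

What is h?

-1

First differences -4, 4; second difference 8 = 2a, so a = 4.
Expanding, the n-coefficient is −2ah = -8h; matching it to the data gives h = -1, and then k = 1.
So f(n) = 4(n + 1)² + 1.
Hence h = -1.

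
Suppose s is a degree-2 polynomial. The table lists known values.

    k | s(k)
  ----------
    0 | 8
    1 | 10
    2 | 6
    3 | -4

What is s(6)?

Write s(k) = ak² + bk + c; the 4 given values yield a linear system in the 3 coefficients.
Solving, s(k) = -3k² + 5k + 8.
Then s(6) = -70.

-70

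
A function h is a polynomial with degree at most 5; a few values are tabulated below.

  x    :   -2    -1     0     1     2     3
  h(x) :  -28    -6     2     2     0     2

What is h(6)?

Write h(x) = ax^5 + bx^4 + cx³ + dx² + ex + p; the 6 given values yield a linear system in the 6 coefficients.
Solving, the top 2 coefficients vanish, and h(x) = x³ - 4x² + 3x + 2.
Then h(6) = 92.

92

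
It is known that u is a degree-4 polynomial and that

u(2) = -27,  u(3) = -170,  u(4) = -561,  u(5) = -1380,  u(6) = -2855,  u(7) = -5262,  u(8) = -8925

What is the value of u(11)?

-31410

First differences: -143, -391, -819, -1475, -2407, -3663. Second differences: -248, -428, -656, -932, -1256. Third differences: -180, -228, -276, -324. Fourth differences: -48, -48, -48.
Level-4 differences are constant, so u has degree 4.
Fitting a degree-4 polynomial gives u(x) = -2x^4 - 2x³ + 4x² + 5x - 5.
Then u(11) = -31410.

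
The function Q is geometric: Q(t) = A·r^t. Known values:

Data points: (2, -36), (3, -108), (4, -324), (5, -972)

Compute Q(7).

-8748

Consecutive ratio: -108/(-36) = 3, and -324/(-108) = 3, so r = 3.
Then A·3^2 = -36 gives A = -4, and Q(t) = -4·3^t.
Q(7) = -4·3^7 = -8748.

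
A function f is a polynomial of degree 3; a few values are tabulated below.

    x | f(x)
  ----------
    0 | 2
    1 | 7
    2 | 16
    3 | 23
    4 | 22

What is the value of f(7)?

Write f(x) = ax³ + bx² + cx + d; the 5 given values yield a linear system in the 4 coefficients.
Solving, f(x) = -x³ + 5x² + x + 2.
Then f(7) = -89.

-89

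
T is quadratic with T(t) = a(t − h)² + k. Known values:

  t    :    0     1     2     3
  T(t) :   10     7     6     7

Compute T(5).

First differences -3, -1, 1; second difference 2 = 2a, so a = 1.
Expanding, the t-coefficient is −2ah = -2h; matching it to the data gives h = 2, and then k = 6.
So T(t) = 1(t − 2)² + 6.
T(5) = 1·3² + 6 = 15.

15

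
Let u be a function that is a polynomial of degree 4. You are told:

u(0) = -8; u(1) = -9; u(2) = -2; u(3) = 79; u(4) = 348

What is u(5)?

967

Write u(t) = at^4 + bt³ + ct² + dt + e; the 5 given values yield a linear system in the 5 coefficients.
Solving, u(t) = 2t^4 - t³ - 7t² + 5t - 8.
Then u(5) = 967.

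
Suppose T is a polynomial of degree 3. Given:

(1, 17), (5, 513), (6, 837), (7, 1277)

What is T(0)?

Write T(x) = ax³ + bx² + cx + d; the 4 given values yield a linear system in the 4 coefficients.
Solving, T(x) = 3x³ + 4x² + 7x + 3.
The constant term is T(0) = 3.

3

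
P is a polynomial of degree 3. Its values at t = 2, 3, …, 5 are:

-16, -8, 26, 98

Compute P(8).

Write P(t) = at³ + bt² + ct + d; the 4 given values yield a linear system in the 4 coefficients.
Solving, P(t) = 2t³ - 5t² - 5t - 2.
Then P(8) = 662.

662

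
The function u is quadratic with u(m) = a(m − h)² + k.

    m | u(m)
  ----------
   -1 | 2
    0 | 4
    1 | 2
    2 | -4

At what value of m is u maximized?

0

First differences 2, -2, -6; second difference -4 = 2a, so a = -2.
Expanding, the m-coefficient is −2ah = 4h; matching it to the data gives h = 0, and then k = 4.
So u(m) = -2(m + 0)² + 4.
Hence h = 0.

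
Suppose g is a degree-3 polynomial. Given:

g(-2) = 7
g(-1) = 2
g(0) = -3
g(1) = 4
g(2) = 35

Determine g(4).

First differences: -5, -5, 7, 31. Second differences: 0, 12, 24. Third differences: 12, 12.
Level-3 differences are constant, so g has degree 3.
Fitting a degree-3 polynomial gives g(k) = 2k³ + 6k² - k - 3.
Then g(4) = 217.

217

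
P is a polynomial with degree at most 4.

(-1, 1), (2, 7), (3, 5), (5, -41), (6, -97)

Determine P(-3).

47

Write P(n) = an^4 + bn³ + cn² + dn + e; the 5 given values yield a linear system in the 5 coefficients.
Solving, the leading coefficient vanishes, and P(n) = -n³ + 3n² + 2n - 1.
Then P(-3) = 47.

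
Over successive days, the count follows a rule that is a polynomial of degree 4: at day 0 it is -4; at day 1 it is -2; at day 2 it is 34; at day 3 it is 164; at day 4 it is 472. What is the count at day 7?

Write the value at x as h(x).
Write h(x) = ax^4 + bx³ + cx² + dx + e; the 5 given values yield a linear system in the 5 coefficients.
Solving, h(x) = x^4 + 4x³ - 2x² - x - 4.
Then h(7) = 3664.

3664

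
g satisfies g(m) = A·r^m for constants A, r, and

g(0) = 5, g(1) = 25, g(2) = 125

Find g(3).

Consecutive ratio: 25/5 = 5, and 125/25 = 5, so r = 5.
Then A·5^0 = 5 gives A = 5, and g(m) = 5·5^m.
g(3) = 5·5^3 = 625.

625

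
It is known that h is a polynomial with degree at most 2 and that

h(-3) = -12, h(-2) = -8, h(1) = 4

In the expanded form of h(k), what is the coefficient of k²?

Write h(k) = ak² + bk + c; the 3 given values yield a linear system in the 3 coefficients.
Solving, the leading coefficient vanishes, and h(k) = 4k.
The coefficient of k² is 0.

0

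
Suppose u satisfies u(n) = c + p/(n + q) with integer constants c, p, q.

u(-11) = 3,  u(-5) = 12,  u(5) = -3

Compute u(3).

(u(n) − c)(n + q) = p for each data point; the three points give a linear system in c and q, then p follows.
Solving: c = 0, q = 3, p = -24, so u(n) = -24/(n + 3).
Then u(3) = 0 − 24/6 = -4.

-4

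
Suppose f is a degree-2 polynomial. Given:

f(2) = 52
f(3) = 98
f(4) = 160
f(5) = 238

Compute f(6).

332

Write f(m) = am² + bm + c; the 4 given values yield a linear system in the 3 coefficients.
Solving, f(m) = 8m² + 6m + 8.
Then f(6) = 332.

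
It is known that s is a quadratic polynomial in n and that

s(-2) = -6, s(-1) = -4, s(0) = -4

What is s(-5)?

-24

Write s(n) = an² + bn + c; the 3 given values yield a linear system in the 3 coefficients.
Solving, s(n) = -n² - n - 4.
Then s(-5) = -24.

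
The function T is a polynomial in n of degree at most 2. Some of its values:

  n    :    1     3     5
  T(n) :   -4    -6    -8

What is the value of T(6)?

Write T(n) = an² + bn + c; the 3 given values yield a linear system in the 3 coefficients.
Solving, the leading coefficient vanishes, and T(n) = -n - 3.
Then T(6) = -9.

-9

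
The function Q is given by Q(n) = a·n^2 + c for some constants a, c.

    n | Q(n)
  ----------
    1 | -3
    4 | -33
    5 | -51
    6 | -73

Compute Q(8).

-129

From Q(1) = -3 and Q(4) = -33: 1a + c = -3 and 16a + c = -33.
Subtracting: 15a = -30, so a = -2; then c = -3 − (-2)·1 = -1.
So Q(n) = -2n² − 1, and Q(8) = -129.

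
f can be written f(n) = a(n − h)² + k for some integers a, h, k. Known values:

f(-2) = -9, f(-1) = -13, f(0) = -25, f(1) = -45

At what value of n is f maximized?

First differences -4, -12, -20; second difference -8 = 2a, so a = -4.
Expanding, the n-coefficient is −2ah = 8h; matching it to the data gives h = -2, and then k = -9.
So f(n) = -4(n + 2)² − 9.
Hence h = -2.

-2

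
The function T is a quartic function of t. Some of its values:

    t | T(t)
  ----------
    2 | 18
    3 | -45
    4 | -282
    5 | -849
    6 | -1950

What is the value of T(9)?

Write T(t) = at^4 + bt³ + ct² + dt + e; the 5 given values yield a linear system in the 5 coefficients.
Solving, T(t) = -2t^4 + 2t³ + 5t² + 4t + 6.
Then T(9) = -11217.

-11217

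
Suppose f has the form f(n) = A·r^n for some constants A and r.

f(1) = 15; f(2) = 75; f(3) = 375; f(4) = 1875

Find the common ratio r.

Consecutive ratio: 75/15 = 5, and 375/75 = 5, so r = 5.
Then A·5^1 = 15 gives A = 3, and f(n) = 3·5^n.

5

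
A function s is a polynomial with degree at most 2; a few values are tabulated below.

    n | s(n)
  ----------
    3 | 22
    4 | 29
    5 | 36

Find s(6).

Write s(n) = an² + bn + c; the 3 given values yield a linear system in the 3 coefficients.
Solving, the leading coefficient vanishes, and s(n) = 7n + 1.
Then s(6) = 43.

43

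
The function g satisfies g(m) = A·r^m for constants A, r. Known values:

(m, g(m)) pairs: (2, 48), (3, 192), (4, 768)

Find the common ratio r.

4

Consecutive ratio: 192/48 = 4, and 768/192 = 4, so r = 4.
Then A·4^2 = 48 gives A = 3, and g(m) = 3·4^m.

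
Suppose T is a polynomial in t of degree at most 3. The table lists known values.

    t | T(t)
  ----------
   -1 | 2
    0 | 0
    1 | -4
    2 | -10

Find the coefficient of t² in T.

-1

First differences: -2, -4, -6. Second differences: -2, -2.
Level-2 differences are constant, so T has degree 2.
Fitting a degree-2 polynomial gives T(t) = -t² - 3t.
The coefficient of t² is -1.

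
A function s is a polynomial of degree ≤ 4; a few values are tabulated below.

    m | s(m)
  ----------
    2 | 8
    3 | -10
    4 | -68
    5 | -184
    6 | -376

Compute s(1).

Write s(m) = am^4 + bm³ + cm² + dm + e; the 5 given values yield a linear system in the 5 coefficients.
Solving, the leading coefficient vanishes, and s(m) = -3m³ + 7m² + 4m - 4.
Then s(1) = 4.

4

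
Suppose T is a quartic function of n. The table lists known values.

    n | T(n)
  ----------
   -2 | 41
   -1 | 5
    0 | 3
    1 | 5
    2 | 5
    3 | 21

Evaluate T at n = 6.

First differences: -36, -2, 2, 0, 16. Second differences: 34, 4, -2, 16. Third differences: -30, -6, 18. Fourth differences: 24, 24.
Level-4 differences are constant, so T has degree 4.
Fitting a degree-4 polynomial gives T(n) = n^4 - 3n³ + n² + 3n + 3.
Then T(6) = 705.

705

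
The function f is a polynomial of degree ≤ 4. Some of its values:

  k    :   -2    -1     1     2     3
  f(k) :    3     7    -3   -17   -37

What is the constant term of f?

5

Write f(k) = ak^4 + bk³ + ck² + dk + e; the 5 given values yield a linear system in the 5 coefficients.
Solving, the top 2 coefficients vanish, and f(k) = -3k² - 5k + 5.
The constant term is f(0) = 5.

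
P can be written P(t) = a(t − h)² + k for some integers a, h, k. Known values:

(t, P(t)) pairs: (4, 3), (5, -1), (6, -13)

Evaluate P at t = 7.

-33

First differences -4, -12; second difference -8 = 2a, so a = -4.
Expanding, the t-coefficient is −2ah = 8h; matching it to the data gives h = 4, and then k = 3.
So P(t) = -4(t − 4)² + 3.
P(7) = -4·3² + 3 = -33.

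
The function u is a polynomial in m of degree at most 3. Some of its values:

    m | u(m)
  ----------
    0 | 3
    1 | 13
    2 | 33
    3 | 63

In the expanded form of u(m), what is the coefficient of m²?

5

Write u(m) = am³ + bm² + cm + d; the 4 given values yield a linear system in the 4 coefficients.
Solving, the leading coefficient vanishes, and u(m) = 5m² + 5m + 3.
The coefficient of m² is 5.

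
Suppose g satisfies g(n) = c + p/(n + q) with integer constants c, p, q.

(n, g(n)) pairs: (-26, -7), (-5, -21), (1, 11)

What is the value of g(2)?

7

(g(n) − c)(n + q) = p for each data point; the three points give a linear system in c and q, then p follows.
Solving: c = -5, q = 2, p = 48, so g(n) = -5 + 48/(n + 2).
Then g(2) = -5 + 48/4 = 7.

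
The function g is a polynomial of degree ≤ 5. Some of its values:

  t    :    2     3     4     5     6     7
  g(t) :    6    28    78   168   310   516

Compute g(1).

Write g(t) = at^5 + bt^4 + ct³ + dt² + et + p; the 6 given values yield a linear system in the 6 coefficients.
Solving, the top 2 coefficients vanish, and g(t) = 2t³ - 4t² + 4t - 2.
Then g(1) = 0.

0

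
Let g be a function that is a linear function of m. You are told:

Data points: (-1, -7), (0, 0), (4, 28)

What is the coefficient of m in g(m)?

Write g(m) = am + b; the 3 given values yield a linear system in the 2 coefficients.
Solving, g(m) = 7m.
The coefficient of m is 7.

7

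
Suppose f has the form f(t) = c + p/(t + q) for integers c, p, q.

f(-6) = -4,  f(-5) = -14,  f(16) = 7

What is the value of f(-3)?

(f(t) − c)(t + q) = p for each data point; the three points give a linear system in c and q, then p follows.
Solving: c = 6, q = 4, p = 20, so f(t) = 6 + 20/(t + 4).
Then f(-3) = 6 + 20/1 = 26.

26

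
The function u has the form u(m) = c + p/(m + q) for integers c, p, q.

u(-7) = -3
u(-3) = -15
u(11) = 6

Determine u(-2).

(u(m) − c)(m + q) = p for each data point; the three points give a linear system in c and q, then p follows.
Solving: c = 3, q = 1, p = 36, so u(m) = 3 + 36/(m + 1).
Then u(-2) = 3 + 36/(-1) = -33.

-33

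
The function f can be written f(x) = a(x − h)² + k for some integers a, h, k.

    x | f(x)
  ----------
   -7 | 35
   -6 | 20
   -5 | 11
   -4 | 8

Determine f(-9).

First differences -15, -9, -3; second difference 6 = 2a, so a = 3.
Expanding, the x-coefficient is −2ah = -6h; matching it to the data gives h = -4, and then k = 8.
So f(x) = 3(x + 4)² + 8.
f(-9) = 3·(-5)² + 8 = 83.

83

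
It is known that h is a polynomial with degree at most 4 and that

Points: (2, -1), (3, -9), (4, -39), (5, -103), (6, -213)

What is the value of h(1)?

-3

First differences: -8, -30, -64, -110. Second differences: -22, -34, -46. Third differences: -12, -12.
Level-3 differences are constant, so h has degree 3.
Fitting a degree-3 polynomial gives h(k) = -2k³ + 7k² - 5k - 3.
Then h(1) = -3.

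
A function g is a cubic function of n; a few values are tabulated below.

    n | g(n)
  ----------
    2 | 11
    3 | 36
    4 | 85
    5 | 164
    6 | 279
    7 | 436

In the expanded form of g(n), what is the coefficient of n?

-9

First differences: 25, 49, 79, 115, 157. Second differences: 24, 30, 36, 42. Third differences: 6, 6, 6.
Level-3 differences are constant, so g has degree 3.
Fitting a degree-3 polynomial gives g(n) = n³ + 3n² - 9n + 9.
The coefficient of n is -9.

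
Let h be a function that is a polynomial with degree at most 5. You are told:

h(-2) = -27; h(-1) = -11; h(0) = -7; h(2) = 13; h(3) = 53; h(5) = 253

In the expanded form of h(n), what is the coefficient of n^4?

0

Write h(n) = an^5 + bn^4 + cn³ + dn² + en + p; the 6 given values yield a linear system in the 6 coefficients.
Solving, the top 2 coefficients vanish, and h(n) = 2n³ + 2n - 7.
The coefficient of n^4 is 0.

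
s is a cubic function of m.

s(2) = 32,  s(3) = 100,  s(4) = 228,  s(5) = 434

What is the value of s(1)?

Write s(m) = am³ + bm² + cm + d; the 4 given values yield a linear system in the 4 coefficients.
Solving, s(m) = 3m³ + 3m² - 4m + 4.
Then s(1) = 6.

6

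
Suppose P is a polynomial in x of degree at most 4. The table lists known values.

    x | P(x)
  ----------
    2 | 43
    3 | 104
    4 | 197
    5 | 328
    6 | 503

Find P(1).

8

Write P(x) = ax^4 + bx³ + cx² + dx + e; the 5 given values yield a linear system in the 5 coefficients.
Solving, the leading coefficient vanishes, and P(x) = x³ + 7x² + 7x - 7.
Then P(1) = 8.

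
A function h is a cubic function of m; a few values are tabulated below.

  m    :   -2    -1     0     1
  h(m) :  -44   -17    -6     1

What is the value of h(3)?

Write h(m) = am³ + bm² + cm + d; the 4 given values yield a linear system in the 4 coefficients.
Solving, h(m) = 2m³ - 2m² + 7m - 6.
Then h(3) = 51.

51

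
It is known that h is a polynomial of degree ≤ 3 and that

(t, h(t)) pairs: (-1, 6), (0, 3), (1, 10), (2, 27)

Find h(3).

Write h(t) = at³ + bt² + ct + d; the 4 given values yield a linear system in the 4 coefficients.
Solving, the leading coefficient vanishes, and h(t) = 5t² + 2t + 3.
Then h(3) = 54.

54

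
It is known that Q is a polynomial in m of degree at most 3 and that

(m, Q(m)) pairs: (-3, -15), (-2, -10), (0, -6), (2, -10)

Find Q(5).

-31

Write Q(m) = am³ + bm² + cm + d; the 4 given values yield a linear system in the 4 coefficients.
Solving, the leading coefficient vanishes, and Q(m) = -m² - 6.
Then Q(5) = -31.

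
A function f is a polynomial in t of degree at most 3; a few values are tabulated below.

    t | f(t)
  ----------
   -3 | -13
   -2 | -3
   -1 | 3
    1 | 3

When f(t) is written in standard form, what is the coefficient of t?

0

Write f(t) = at³ + bt² + ct + d; the 4 given values yield a linear system in the 4 coefficients.
Solving, the leading coefficient vanishes, and f(t) = -2t² + 5.
The coefficient of t is 0.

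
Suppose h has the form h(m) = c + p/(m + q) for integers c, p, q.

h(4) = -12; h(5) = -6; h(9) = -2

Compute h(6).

(h(m) − c)(m + q) = p for each data point; the three points give a linear system in c and q, then p follows.
Solving: c = 0, q = -3, p = -12, so h(m) = -12/(m − 3).
Then h(6) = 0 − 12/3 = -4.

-4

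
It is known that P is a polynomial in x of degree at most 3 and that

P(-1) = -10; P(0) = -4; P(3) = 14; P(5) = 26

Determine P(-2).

Write P(x) = ax³ + bx² + cx + d; the 4 given values yield a linear system in the 4 coefficients.
Solving, the top 2 coefficients vanish, and P(x) = 6x - 4.
Then P(-2) = -16.

-16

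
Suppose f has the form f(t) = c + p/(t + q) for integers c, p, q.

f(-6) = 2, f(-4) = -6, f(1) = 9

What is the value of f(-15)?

(f(t) − c)(t + q) = p for each data point; the three points give a linear system in c and q, then p follows.
Solving: c = 6, q = 3, p = 12, so f(t) = 6 + 12/(t + 3).
Then f(-15) = 6 + 12/(-12) = 5.

5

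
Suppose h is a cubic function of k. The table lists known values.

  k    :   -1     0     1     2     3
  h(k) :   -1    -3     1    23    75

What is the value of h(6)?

First differences: -2, 4, 22, 52. Second differences: 6, 18, 30. Third differences: 12, 12.
Level-3 differences are constant, so h has degree 3.
Fitting a degree-3 polynomial gives h(k) = 2k³ + 3k² - k - 3.
Then h(6) = 531.

531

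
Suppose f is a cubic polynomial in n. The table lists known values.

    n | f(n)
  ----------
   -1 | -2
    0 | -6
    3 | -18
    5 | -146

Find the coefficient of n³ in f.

Write f(n) = an³ + bn² + cn + d; the 4 given values yield a linear system in the 4 coefficients.
Solving, f(n) = -2n³ + 4n² + 2n - 6.
The coefficient of n³ is -2.

-2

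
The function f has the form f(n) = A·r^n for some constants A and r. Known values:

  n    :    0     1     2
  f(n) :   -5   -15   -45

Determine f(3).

-135

Consecutive ratio: -15/(-5) = 3, and -45/(-15) = 3, so r = 3.
Then A·3^0 = -5 gives A = -5, and f(n) = -5·3^n.
f(3) = -5·3^3 = -135.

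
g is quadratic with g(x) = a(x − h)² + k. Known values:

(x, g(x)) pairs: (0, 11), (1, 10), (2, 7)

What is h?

0

First differences -1, -3; second difference -2 = 2a, so a = -1.
Expanding, the x-coefficient is −2ah = 2h; matching it to the data gives h = 0, and then k = 11.
So g(x) = -1(x + 0)² + 11.
Hence h = 0.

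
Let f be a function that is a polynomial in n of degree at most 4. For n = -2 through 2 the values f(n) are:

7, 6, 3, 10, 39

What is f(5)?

378

Write f(n) = an^4 + bn³ + cn² + dn + e; the 5 given values yield a linear system in the 5 coefficients.
Solving, the leading coefficient vanishes, and f(n) = 2n³ + 5n² + 3.
Then f(5) = 378.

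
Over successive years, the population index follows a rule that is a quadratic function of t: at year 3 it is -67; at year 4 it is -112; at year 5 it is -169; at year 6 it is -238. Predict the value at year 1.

-13

Write the value at t as u(t).
First differences: -45, -57, -69. Second differences: -12, -12.
Level-2 differences are constant, so u has degree 2.
Fitting a degree-2 polynomial gives u(t) = -6t² - 3t - 4.
Then u(1) = -13.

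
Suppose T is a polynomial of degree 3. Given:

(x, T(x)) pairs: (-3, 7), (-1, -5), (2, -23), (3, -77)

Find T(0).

1

Write T(x) = ax³ + bx² + cx + d; the 4 given values yield a linear system in the 4 coefficients.
Solving, T(x) = -2x³ - 4x² + 4x + 1.
Then T(0) = 1.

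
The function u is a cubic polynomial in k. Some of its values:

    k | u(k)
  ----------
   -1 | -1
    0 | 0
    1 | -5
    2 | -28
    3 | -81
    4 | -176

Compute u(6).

-540

Write u(k) = ak³ + bk² + ck + d; the 6 given values yield a linear system in the 4 coefficients.
Solving, u(k) = -2k³ - 3k².
Then u(6) = -540.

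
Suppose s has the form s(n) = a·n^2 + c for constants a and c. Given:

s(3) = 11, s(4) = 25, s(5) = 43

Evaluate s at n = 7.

91

From s(3) = 11 and s(4) = 25: 9a + c = 11 and 16a + c = 25.
Subtracting: 7a = 14, so a = 2; then c = 11 − 2·9 = -7.
So s(n) = 2n² − 7, and s(7) = 91.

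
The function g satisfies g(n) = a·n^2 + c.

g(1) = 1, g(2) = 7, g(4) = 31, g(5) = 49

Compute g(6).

71

From g(1) = 1 and g(2) = 7: 1a + c = 1 and 4a + c = 7.
Subtracting: 3a = 6, so a = 2; then c = 1 − 2·1 = -1.
So g(n) = 2n² − 1, and g(6) = 71.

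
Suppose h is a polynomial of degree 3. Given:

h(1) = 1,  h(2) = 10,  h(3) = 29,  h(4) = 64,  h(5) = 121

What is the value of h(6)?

206

First differences: 9, 19, 35, 57. Second differences: 10, 16, 22. Third differences: 6, 6.
Level-3 differences are constant, so h has degree 3.
Extending the table by one column gives the next first difference 85, so h(6) = 121 + 85 = 206.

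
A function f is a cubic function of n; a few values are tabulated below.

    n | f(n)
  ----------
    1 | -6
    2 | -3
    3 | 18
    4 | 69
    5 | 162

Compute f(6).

First differences: 3, 21, 51, 93. Second differences: 18, 30, 42. Third differences: 12, 12.
Level-3 differences are constant, so f has degree 3.
Fitting a degree-3 polynomial gives f(n) = 2n³ - 3n² - 2n - 3.
Then f(6) = 309.

309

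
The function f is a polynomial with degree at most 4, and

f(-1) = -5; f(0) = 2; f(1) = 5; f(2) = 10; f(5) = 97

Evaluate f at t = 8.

418

Write f(t) = at^4 + bt³ + ct² + dt + e; the 5 given values yield a linear system in the 5 coefficients.
Solving, the leading coefficient vanishes, and f(t) = t³ - 2t² + 4t + 2.
Then f(8) = 418.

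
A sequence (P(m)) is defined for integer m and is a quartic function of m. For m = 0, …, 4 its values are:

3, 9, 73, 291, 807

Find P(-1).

7

Write P(m) = am^4 + bm³ + cm² + dm + e; the 5 given values yield a linear system in the 5 coefficients.
Solving, P(m) = 2m^4 + 4m³ + 3m² - 3m + 3.
Then P(-1) = 7.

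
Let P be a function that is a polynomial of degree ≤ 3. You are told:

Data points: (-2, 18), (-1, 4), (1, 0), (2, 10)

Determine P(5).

88

Write P(m) = am³ + bm² + cm + d; the 4 given values yield a linear system in the 4 coefficients.
Solving, the leading coefficient vanishes, and P(m) = 4m² - 2m - 2.
Then P(5) = 88.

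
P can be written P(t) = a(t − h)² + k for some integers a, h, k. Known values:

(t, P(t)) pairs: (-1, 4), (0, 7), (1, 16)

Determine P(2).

31

First differences 3, 9; second difference 6 = 2a, so a = 3.
Expanding, the t-coefficient is −2ah = -6h; matching it to the data gives h = -1, and then k = 4.
So P(t) = 3(t + 1)² + 4.
P(2) = 3·3² + 4 = 31.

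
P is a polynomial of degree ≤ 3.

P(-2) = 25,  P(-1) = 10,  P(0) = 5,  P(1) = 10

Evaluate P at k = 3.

First differences: -15, -5, 5. Second differences: 10, 10.
Level-2 differences are constant, so P has degree 2.
Fitting a degree-2 polynomial gives P(k) = 5k² + 5.
Then P(3) = 50.

50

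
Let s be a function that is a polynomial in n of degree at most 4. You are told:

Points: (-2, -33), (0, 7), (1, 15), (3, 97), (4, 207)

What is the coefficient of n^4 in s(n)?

0

Write s(n) = an^4 + bn³ + cn² + dn + e; the 5 given values yield a linear system in the 5 coefficients.
Solving, the leading coefficient vanishes, and s(n) = 3n³ - n² + 6n + 7.
The coefficient of n^4 is 0.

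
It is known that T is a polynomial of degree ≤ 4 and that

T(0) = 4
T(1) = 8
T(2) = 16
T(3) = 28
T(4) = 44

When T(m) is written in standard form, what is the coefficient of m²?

2

First differences: 4, 8, 12, 16. Second differences: 4, 4, 4.
Level-2 differences are constant, so T has degree 2.
Fitting a degree-2 polynomial gives T(m) = 2m² + 2m + 4.
The coefficient of m² is 2.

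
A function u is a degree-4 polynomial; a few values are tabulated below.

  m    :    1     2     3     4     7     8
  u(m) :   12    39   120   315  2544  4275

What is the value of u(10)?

Write u(m) = am^4 + bm³ + cm² + dm + e; the 6 given values yield a linear system in the 5 coefficients.
Solving, u(m) = m^4 + 2m² + 6m + 3.
Then u(10) = 10263.

10263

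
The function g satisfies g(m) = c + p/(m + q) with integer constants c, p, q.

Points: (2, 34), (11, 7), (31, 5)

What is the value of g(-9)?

(g(m) − c)(m + q) = p for each data point; the three points give a linear system in c and q, then p follows.
Solving: c = 4, q = -1, p = 30, so g(m) = 4 + 30/(m − 1).
Then g(-9) = 4 + 30/(-10) = 1.

1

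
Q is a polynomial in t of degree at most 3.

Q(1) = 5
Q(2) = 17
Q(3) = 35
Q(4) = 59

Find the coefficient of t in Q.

3

Write Q(t) = at³ + bt² + ct + d; the 4 given values yield a linear system in the 4 coefficients.
Solving, the leading coefficient vanishes, and Q(t) = 3t² + 3t - 1.
The coefficient of t is 3.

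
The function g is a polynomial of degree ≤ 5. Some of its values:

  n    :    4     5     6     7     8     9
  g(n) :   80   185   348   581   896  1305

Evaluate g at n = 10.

Write g(n) = an^5 + bn^4 + cn³ + dn² + en + p; the 6 given values yield a linear system in the 6 coefficients.
Solving, the top 2 coefficients vanish, and g(n) = 2n³ - n² - 8n.
Then g(10) = 1820.

1820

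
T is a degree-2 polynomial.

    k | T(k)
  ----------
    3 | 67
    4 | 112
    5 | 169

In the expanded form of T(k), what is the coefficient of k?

3

Write T(k) = ak² + bk + c; the 3 given values yield a linear system in the 3 coefficients.
Solving, T(k) = 6k² + 3k + 4.
The coefficient of k is 3.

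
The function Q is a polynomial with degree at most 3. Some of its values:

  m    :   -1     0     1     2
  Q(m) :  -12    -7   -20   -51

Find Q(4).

First differences: 5, -13, -31. Second differences: -18, -18.
Level-2 differences are constant, so Q has degree 2.
Fitting a degree-2 polynomial gives Q(m) = -9m² - 4m - 7.
Then Q(4) = -167.

-167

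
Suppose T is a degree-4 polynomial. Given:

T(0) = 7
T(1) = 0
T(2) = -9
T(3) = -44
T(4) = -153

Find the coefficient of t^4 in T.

-1

Write T(t) = at^4 + bt³ + ct² + dt + e; the 5 given values yield a linear system in the 5 coefficients.
Solving, T(t) = -t^4 + 2t³ - 8t + 7.
The coefficient of t^4 is -1.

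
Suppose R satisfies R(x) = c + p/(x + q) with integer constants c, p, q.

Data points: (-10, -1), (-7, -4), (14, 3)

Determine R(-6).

(R(x) − c)(x + q) = p for each data point; the three points give a linear system in c and q, then p follows.
Solving: c = 2, q = 4, p = 18, so R(x) = 2 + 18/(x + 4).
Then R(-6) = 2 + 18/(-2) = -7.

-7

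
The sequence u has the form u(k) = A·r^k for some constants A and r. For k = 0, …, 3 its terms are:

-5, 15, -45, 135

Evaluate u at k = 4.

Consecutive ratio: 15/(-5) = -3, and -45/15 = -3, so r = -3.
Then A·(-3)^0 = -5 gives A = -5, and u(k) = -5·(-3)^k.
u(4) = -5·(-3)^4 = -405.

-405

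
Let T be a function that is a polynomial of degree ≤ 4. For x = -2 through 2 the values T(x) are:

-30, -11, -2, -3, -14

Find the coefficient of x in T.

4

Write T(x) = ax^4 + bx³ + cx² + dx + e; the 5 given values yield a linear system in the 5 coefficients.
Solving, the top 2 coefficients vanish, and T(x) = -5x² + 4x - 2.
The coefficient of x is 4.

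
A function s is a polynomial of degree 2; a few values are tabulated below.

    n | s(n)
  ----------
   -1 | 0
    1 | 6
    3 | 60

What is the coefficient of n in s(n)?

3

Write s(n) = an² + bn + c; the 3 given values yield a linear system in the 3 coefficients.
Solving, s(n) = 6n² + 3n - 3.
The coefficient of n is 3.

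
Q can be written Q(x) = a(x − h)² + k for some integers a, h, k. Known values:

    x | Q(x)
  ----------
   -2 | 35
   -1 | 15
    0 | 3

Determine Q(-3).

First differences -20, -12; second difference 8 = 2a, so a = 4.
Expanding, the x-coefficient is −2ah = -8h; matching it to the data gives h = 1, and then k = -1.
So Q(x) = 4(x − 1)² − 1.
Q(-3) = 4·(-4)² − 1 = 63.

63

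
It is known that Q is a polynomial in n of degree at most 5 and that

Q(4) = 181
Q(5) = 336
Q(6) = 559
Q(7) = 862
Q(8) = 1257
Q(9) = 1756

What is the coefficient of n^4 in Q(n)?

First differences: 155, 223, 303, 395, 499. Second differences: 68, 80, 92, 104. Third differences: 12, 12, 12.
Level-3 differences are constant, so Q has degree 3.
Fitting a degree-3 polynomial gives Q(n) = 2n³ + 4n² - 3n + 1.
The coefficient of n^4 is 0.

0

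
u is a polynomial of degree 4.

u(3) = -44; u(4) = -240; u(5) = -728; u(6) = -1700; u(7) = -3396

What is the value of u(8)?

Write u(n) = an^4 + bn³ + cn² + dn + e; the 5 given values yield a linear system in the 5 coefficients.
Solving, u(n) = -2n^4 + 4n³ + 6n - 8.
Then u(8) = -6104.

-6104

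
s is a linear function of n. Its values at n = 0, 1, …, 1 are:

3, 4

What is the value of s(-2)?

1

Write s(n) = an + b; the 2 given values yield a linear system in the 2 coefficients.
Solving, s(n) = n + 3.
Then s(-2) = 1.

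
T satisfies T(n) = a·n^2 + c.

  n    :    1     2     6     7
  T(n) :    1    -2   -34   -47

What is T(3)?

-7

From T(1) = 1 and T(2) = -2: 1a + c = 1 and 4a + c = -2.
Subtracting: 3a = -3, so a = -1; then c = 1 − (-1)·1 = 2.
So T(n) = -1n² + 2, and T(3) = -7.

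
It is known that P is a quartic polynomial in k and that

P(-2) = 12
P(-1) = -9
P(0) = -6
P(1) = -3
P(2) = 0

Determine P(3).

27

Write P(k) = ak^4 + bk³ + ck² + dk + e; the 5 given values yield a linear system in the 5 coefficients.
Solving, P(k) = k^4 - 2k³ - k² + 5k - 6.
Then P(3) = 27.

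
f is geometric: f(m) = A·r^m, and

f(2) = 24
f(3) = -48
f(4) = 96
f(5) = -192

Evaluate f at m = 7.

-768

Consecutive ratio: -48/24 = -2, and 96/(-48) = -2, so r = -2.
Then A·(-2)^2 = 24 gives A = 6, and f(m) = 6·(-2)^m.
f(7) = 6·(-2)^7 = -768.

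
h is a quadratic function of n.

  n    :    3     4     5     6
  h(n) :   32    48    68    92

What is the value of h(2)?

20

Write h(n) = an² + bn + c; the 4 given values yield a linear system in the 3 coefficients.
Solving, h(n) = 2n² + 2n + 8.
Then h(2) = 20.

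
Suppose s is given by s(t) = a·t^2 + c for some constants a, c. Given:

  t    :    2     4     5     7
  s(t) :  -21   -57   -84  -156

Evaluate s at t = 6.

-117

From s(2) = -21 and s(4) = -57: 4a + c = -21 and 16a + c = -57.
Subtracting: 12a = -36, so a = -3; then c = -21 − (-3)·4 = -9.
So s(t) = -3t² − 9, and s(6) = -117.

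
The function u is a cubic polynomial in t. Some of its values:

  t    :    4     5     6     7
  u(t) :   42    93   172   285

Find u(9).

637

Write u(t) = at³ + bt² + ct + d; the 4 given values yield a linear system in the 4 coefficients.
Solving, u(t) = t³ - t² - t - 2.
Then u(9) = 637.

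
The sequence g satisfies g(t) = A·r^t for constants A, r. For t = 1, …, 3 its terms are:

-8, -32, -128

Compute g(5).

Consecutive ratio: -32/(-8) = 4, and -128/(-32) = 4, so r = 4.
Then A·4^1 = -8 gives A = -2, and g(t) = -2·4^t.
g(5) = -2·4^5 = -2048.

-2048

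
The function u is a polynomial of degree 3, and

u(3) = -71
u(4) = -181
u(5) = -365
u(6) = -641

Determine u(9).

Write u(m) = am³ + bm² + cm + d; the 4 given values yield a linear system in the 4 coefficients.
Solving, u(m) = -3m³ - m² + 8m - 5.
Then u(9) = -2201.

-2201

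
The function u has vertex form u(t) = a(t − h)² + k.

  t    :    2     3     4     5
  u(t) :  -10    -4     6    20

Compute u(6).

38

First differences 6, 10, 14; second difference 4 = 2a, so a = 2.
Expanding, the t-coefficient is −2ah = -4h; matching it to the data gives h = 1, and then k = -12.
So u(t) = 2(t − 1)² − 12.
u(6) = 2·5² − 12 = 38.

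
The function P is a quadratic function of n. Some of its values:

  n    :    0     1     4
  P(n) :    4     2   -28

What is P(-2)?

Write P(n) = an² + bn + c; the 3 given values yield a linear system in the 3 coefficients.
Solving, P(n) = -2n² + 4.
Then P(-2) = -4.

-4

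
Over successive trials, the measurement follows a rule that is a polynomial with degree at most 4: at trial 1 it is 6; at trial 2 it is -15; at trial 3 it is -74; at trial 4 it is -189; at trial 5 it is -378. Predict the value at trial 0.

Write the value at k as u(k).
First differences: -21, -59, -115, -189. Second differences: -38, -56, -74. Third differences: -18, -18.
Level-3 differences are constant, so u has degree 3.
Fitting a degree-3 polynomial gives u(k) = -3k³ - k² + 3k + 7.
Then u(0) = 7.

7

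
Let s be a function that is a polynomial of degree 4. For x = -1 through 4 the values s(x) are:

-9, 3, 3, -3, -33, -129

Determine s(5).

-357

First differences: 12, 0, -6, -30, -96. Second differences: -12, -6, -24, -66. Third differences: 6, -18, -42. Fourth differences: -24, -24.
Level-4 differences are constant, so s has degree 4.
Fitting a degree-4 polynomial gives s(x) = -x^4 + 3x³ - 5x² + 3x + 3.
Then s(5) = -357.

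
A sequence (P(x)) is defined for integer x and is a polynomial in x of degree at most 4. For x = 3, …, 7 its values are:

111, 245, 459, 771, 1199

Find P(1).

11

First differences: 134, 214, 312, 428. Second differences: 80, 98, 116. Third differences: 18, 18.
Level-3 differences are constant, so P has degree 3.
Fitting a degree-3 polynomial gives P(x) = 3x³ + 4x² - 5x + 9.
Then P(1) = 11.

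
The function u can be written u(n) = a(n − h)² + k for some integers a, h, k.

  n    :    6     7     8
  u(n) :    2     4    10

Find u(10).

34

First differences 2, 6; second difference 4 = 2a, so a = 2.
Expanding, the n-coefficient is −2ah = -4h; matching it to the data gives h = 6, and then k = 2.
So u(n) = 2(n − 6)² + 2.
u(10) = 2·4² + 2 = 34.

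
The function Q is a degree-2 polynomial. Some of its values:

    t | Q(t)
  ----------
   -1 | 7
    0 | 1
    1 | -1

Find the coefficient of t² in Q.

Write Q(t) = at² + bt + c; the 3 given values yield a linear system in the 3 coefficients.
Solving, Q(t) = 2t² - 4t + 1.
The coefficient of t² is 2.

2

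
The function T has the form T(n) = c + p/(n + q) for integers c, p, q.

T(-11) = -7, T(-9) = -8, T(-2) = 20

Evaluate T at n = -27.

-5

(T(n) − c)(n + q) = p for each data point; the three points give a linear system in c and q, then p follows.
Solving: c = -4, q = 3, p = 24, so T(n) = -4 + 24/(n + 3).
Then T(-27) = -4 + 24/(-24) = -5.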